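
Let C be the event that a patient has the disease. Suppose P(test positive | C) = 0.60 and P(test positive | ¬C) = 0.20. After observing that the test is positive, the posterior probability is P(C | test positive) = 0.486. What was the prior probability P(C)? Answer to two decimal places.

P(C) = 0.24

Bayes' rule in odds form gives O(C|E) = O(C)·[P(E|C)/P(E|¬C)], hence O(C) = O(C|E)/LR.
Posterior odds = 0.486/(1−0.486) = 0.9455. LR = 0.60/0.20 = 3.0000.
Prior odds = 0.9455/3.0000 = 0.3152, so P(C) = 0.3152/(1+0.3152) ≈ 0.24.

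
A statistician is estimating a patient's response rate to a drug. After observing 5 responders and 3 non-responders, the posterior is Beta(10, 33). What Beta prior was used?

Beta(5, 30)

Beta is conjugate to the binomial likelihood: posterior = Beta(a+s, b+f).
Subtract the data counts: 10−5=5, 33−3=30.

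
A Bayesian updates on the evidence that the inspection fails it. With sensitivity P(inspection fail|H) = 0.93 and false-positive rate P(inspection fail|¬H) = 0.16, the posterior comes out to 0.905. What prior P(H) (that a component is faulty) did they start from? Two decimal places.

P(H) = 0.62

Bayes' rule in odds form gives O(H|E) = O(H)·[P(E|H)/P(E|¬H)], hence O(H) = O(H|E)/LR.
Posterior odds = 0.905/(1−0.905) = 9.5263. LR = 0.93/0.16 = 5.8125.
Prior odds = 9.5263/5.8125 = 1.6389, so P(H) = 1.6389/(1+1.6389) ≈ 0.62.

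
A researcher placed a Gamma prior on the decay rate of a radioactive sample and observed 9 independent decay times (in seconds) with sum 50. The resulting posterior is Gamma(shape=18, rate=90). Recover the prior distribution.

Gamma(shape=9, rate=40)

For an exponential likelihood with a Gamma(α, β) prior on the rate, n observations with total T give posterior Gamma(α+n, β+T).
So α = 18 − 9 = 9 and β = 90 − 50 = 40.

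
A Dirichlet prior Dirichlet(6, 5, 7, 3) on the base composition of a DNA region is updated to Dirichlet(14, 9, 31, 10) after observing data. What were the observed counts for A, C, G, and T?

For a Dirichlet(α) prior with multinomial counts c, the posterior is Dirichlet(α + c) componentwise.
Counts are posterior − prior componentwise: 14−6=8, 9−5=4, 31−7=24, 10−3=7.

counts (8, 4, 24, 7)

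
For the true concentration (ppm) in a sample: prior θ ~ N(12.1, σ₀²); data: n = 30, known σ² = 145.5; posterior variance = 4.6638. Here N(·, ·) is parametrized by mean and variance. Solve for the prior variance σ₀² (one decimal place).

For the Normal–Normal model with known σ², precisions add: τ_n = τ₀ + n/σ².
So 1/σ₀² = 1/4.6638 − 30/145.5 = 0.214417 − 0.206186 = 0.008231.
Hence σ₀² = 1/0.008231 ≈ 121.5.

σ₀² = 121.5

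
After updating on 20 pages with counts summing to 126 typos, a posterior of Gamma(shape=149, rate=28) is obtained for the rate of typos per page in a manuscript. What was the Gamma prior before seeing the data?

Gamma–Poisson conjugacy: posterior shape = α + Σxᵢ, posterior rate = β + n.
So α = 149 − 126 = 23 and β = 28 − 20 = 8.

Gamma(shape=23, rate=8)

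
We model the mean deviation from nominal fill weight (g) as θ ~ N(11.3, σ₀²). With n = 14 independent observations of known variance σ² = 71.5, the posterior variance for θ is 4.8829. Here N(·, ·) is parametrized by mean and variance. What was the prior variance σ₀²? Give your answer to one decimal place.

σ₀² = 111.2

Posterior precision equals prior precision plus data precision: 1/σ_n² = 1/σ₀² + n/σ².
So 1/σ₀² = 1/4.8829 − 14/71.5 = 0.204796 − 0.195804 = 0.008992.
Hence σ₀² = 1/0.008992 ≈ 111.2.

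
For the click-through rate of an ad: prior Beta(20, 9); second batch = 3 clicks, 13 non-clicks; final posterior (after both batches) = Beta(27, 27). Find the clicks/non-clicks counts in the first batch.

4 clicks and 5 non-clicks

Sequential conjugate updates are equivalent to a single update on the pooled data, so total successes = posterior α − prior α and total failures = posterior β − prior β.
Total across both batches: 27−20=7 clicks, 27−9=18 non-clicks.
Subtract the second batch: 7−3=4 clicks and 18−13=5 non-clicks.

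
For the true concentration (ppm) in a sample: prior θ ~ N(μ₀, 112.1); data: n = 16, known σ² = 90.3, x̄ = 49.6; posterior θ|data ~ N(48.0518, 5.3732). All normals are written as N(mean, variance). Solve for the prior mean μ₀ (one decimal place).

With known observation variance, the Normal–Normal posterior has precision τ_n = τ₀ + n/σ² and mean μ_n = (τ₀μ₀ + (n/σ²)x̄)/τ_n.
Here τ₀ = 1/112.1 = 0.008921 and τ_data = 16/90.3 = 0.177187, so τ_n = 0.186108.
Rearranging for μ₀: μ₀ = (μ_n·τ_n − τ_data·x̄)/τ₀ = (48.0518·0.186108 − 0.177187·49.6) / 0.008921 = 0.154349/0.008921 ≈ 17.3.

μ₀ = 17.3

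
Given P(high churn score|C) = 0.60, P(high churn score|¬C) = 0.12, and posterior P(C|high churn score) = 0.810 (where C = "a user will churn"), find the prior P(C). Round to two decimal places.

In odds form, posterior odds = prior odds × likelihood ratio, so prior odds = posterior odds ÷ LR.
Posterior odds = 0.810/(1−0.810) = 4.2632. LR = 0.60/0.12 = 5.0000.
Prior odds = 4.2632/5.0000 = 0.8526, so P(C) = 0.8526/(1+0.8526) ≈ 0.46.

P(C) = 0.46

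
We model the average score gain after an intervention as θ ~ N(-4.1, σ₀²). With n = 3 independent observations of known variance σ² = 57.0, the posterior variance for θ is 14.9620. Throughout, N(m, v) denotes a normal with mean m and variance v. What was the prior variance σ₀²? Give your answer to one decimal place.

For the Normal–Normal model with known σ², precisions add: τ_n = τ₀ + n/σ².
So 1/σ₀² = 1/14.9620 − 3/57.0 = 0.066836 − 0.052632 = 0.014204.
Hence σ₀² = 1/0.014204 ≈ 70.4.

σ₀² = 70.4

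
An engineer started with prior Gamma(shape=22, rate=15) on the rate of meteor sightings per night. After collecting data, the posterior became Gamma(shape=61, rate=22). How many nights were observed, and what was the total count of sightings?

n = 7 nights with total 39 sightings

Gamma–Poisson conjugacy: posterior shape = α + Σxᵢ, posterior rate = β + n.
Matching: Σxᵢ = 61 − 22 = 39 and n = 22 − 15 = 7.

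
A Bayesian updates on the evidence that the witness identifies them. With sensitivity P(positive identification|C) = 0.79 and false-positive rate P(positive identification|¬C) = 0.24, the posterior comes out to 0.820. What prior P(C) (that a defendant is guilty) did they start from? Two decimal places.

In odds form, posterior odds = prior odds × likelihood ratio, so prior odds = posterior odds ÷ LR.
Posterior odds = 0.820/(1−0.820) = 4.5556. LR = 0.79/0.24 = 3.2917.
Prior odds = 4.5556/3.2917 = 1.3840, so P(C) = 1.3840/(1+1.3840) ≈ 0.58.

P(C) = 0.58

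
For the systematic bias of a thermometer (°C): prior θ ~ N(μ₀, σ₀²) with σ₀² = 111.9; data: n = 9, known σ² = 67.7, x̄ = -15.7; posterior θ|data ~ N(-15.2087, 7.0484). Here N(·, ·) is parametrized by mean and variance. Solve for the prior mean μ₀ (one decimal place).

μ₀ = -7.9

With known observation variance, the Normal–Normal posterior has precision τ_n = τ₀ + n/σ² and mean μ_n = (τ₀μ₀ + (n/σ²)x̄)/τ_n.
Here τ₀ = 1/111.9 = 0.008937 and τ_data = 9/67.7 = 0.132939, so τ_n = 0.141876.
Rearranging for μ₀: μ₀ = (μ_n·τ_n − τ_data·x̄)/τ₀ = (-15.2087·0.141876 − 0.132939·-15.7) / 0.008937 = -0.070607/0.008937 ≈ -7.9.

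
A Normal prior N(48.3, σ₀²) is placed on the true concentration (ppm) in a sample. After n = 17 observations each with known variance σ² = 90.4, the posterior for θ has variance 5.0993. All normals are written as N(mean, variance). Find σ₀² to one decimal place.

σ₀² = 124.2

For the Normal–Normal model with known σ², precisions add: τ_n = τ₀ + n/σ².
So 1/σ₀² = 1/5.0993 − 17/90.4 = 0.196105 − 0.188053 = 0.008052.
Hence σ₀² = 1/0.008052 ≈ 124.2.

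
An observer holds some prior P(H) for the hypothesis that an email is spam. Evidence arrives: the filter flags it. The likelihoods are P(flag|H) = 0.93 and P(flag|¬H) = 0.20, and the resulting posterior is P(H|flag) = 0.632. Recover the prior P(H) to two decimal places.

P(H) = 0.27

In odds form, posterior odds = prior odds × likelihood ratio, so prior odds = posterior odds ÷ LR.
Posterior odds = 0.632/(1−0.632) = 1.7174. LR = 0.93/0.20 = 4.6500.
Prior odds = 1.7174/4.6500 = 0.3693, so P(H) = 0.3693/(1+0.3693) ≈ 0.27.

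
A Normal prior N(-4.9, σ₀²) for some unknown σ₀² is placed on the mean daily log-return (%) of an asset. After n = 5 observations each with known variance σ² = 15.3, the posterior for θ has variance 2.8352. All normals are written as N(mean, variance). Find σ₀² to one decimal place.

σ₀² = 38.6

Posterior precision equals prior precision plus data precision: 1/σ_n² = 1/σ₀² + n/σ².
So 1/σ₀² = 1/2.8352 − 5/15.3 = 0.352709 − 0.326797 = 0.025912.
Hence σ₀² = 1/0.025912 ≈ 38.6.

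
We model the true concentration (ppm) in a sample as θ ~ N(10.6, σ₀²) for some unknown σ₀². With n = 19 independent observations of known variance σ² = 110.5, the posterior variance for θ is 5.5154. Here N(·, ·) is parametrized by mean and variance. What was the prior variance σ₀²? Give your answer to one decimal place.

Posterior precision equals prior precision plus data precision: 1/σ_n² = 1/σ₀² + n/σ².
So 1/σ₀² = 1/5.5154 − 19/110.5 = 0.181311 − 0.171946 = 0.009365.
Hence σ₀² = 1/0.009365 ≈ 106.8.

σ₀² = 106.8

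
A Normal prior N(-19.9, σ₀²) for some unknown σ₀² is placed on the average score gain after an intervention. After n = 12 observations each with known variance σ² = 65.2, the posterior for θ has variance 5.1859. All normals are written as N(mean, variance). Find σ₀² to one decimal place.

Posterior precision equals prior precision plus data precision: 1/σ_n² = 1/σ₀² + n/σ².
So 1/σ₀² = 1/5.1859 − 12/65.2 = 0.192831 − 0.184049 = 0.008782.
Hence σ₀² = 1/0.008782 ≈ 113.9.

σ₀² = 113.9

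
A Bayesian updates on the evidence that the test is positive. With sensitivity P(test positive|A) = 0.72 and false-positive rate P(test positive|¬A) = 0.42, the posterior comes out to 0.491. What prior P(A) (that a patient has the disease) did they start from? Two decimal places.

P(A) = 0.36

Bayes' rule in odds form gives O(A|E) = O(A)·[P(E|A)/P(E|¬A)], hence O(A) = O(A|E)/LR.
Posterior odds = 0.491/(1−0.491) = 0.9646. LR = 0.72/0.42 = 1.7143.
Prior odds = 0.9646/1.7143 = 0.5627, so P(A) = 0.5627/(1+0.5627) ≈ 0.36.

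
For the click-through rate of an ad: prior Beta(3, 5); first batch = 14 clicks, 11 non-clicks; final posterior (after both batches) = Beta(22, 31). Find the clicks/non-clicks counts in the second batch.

5 clicks and 15 non-clicks

Sequential conjugate updates are equivalent to a single update on the pooled data, so total successes = posterior α − prior α and total failures = posterior β − prior β.
Total across both batches: 22−3=19 clicks, 31−5=26 non-clicks.
Subtract the first batch: 19−14=5 clicks and 26−11=15 non-clicks.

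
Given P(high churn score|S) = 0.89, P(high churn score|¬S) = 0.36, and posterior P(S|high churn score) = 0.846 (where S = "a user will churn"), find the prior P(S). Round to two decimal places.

P(S) = 0.69

Bayes' rule in odds form gives O(S|E) = O(S)·[P(E|S)/P(E|¬S)], hence O(S) = O(S|E)/LR.
Posterior odds = 0.846/(1−0.846) = 5.4935. LR = 0.89/0.36 = 2.4722.
Prior odds = 5.4935/2.4722 = 2.2221, so P(S) = 2.2221/(1+2.2221) ≈ 0.69.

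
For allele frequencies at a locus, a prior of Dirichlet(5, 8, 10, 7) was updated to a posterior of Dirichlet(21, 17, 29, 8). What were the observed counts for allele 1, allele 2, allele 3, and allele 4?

counts (16, 9, 19, 1)

For a Dirichlet(α) prior with multinomial counts c, the posterior is Dirichlet(α + c) componentwise.
Counts are posterior − prior componentwise: 21−5=16, 17−8=9, 29−10=19, 8−7=1.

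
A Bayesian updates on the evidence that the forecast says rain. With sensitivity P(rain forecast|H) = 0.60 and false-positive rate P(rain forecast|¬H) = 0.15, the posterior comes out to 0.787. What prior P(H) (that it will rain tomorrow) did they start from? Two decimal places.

Bayes' rule in odds form gives O(H|E) = O(H)·[P(E|H)/P(E|¬H)], hence O(H) = O(H|E)/LR.
Posterior odds = 0.787/(1−0.787) = 3.6948. LR = 0.60/0.15 = 4.0000.
Prior odds = 3.6948/4.0000 = 0.9237, so P(H) = 0.9237/(1+0.9237) ≈ 0.48.

P(H) = 0.48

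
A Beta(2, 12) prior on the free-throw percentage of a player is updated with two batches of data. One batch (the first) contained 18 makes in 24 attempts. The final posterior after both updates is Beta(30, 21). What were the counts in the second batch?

10 makes and 3 misses

Because Beta–binomial updating is additive in the counts, the combined data contributed (α_post−α_prior, β_post−β_prior) successes and failures.
Total across both batches: 30−2=28 makes, 21−12=9 misses.
Subtract the first batch: 28−18=10 makes and 9−6=3 misses.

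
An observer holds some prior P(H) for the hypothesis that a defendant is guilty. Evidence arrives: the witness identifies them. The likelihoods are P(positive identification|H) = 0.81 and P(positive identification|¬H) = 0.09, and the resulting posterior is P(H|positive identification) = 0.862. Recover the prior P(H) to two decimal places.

Bayes' rule in odds form gives O(H|E) = O(H)·[P(E|H)/P(E|¬H)], hence O(H) = O(H|E)/LR.
Posterior odds = 0.862/(1−0.862) = 6.2464. LR = 0.81/0.09 = 9.0000.
Prior odds = 6.2464/9.0000 = 0.6940, so P(H) = 0.6940/(1+0.6940) ≈ 0.41.

P(H) = 0.41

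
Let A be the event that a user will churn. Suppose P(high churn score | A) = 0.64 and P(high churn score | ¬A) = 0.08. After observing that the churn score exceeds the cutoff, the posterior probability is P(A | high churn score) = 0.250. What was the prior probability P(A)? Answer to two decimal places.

P(A) = 0.04

In odds form, posterior odds = prior odds × likelihood ratio, so prior odds = posterior odds ÷ LR.
Posterior odds = 0.250/(1−0.250) = 0.3333. LR = 0.64/0.08 = 8.0000.
Prior odds = 0.3333/8.0000 = 0.0417, so P(A) = 0.0417/(1+0.0417) ≈ 0.04.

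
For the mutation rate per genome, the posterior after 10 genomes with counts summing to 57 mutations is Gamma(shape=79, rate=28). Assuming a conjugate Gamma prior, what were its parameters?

A Gamma(α, β) prior (rate parametrization) on a Poisson rate with n observations summing to S gives posterior Gamma(α+S, β+n).
So α = 79 − 57 = 22 and β = 28 − 10 = 18.

Gamma(shape=22, rate=18)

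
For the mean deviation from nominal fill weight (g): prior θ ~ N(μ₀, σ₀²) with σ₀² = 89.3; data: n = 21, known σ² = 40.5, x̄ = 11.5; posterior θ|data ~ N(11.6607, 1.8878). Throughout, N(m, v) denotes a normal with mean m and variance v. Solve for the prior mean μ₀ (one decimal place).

μ₀ = 19.1

With known observation variance, the Normal–Normal posterior has precision τ_n = τ₀ + n/σ² and mean μ_n = (τ₀μ₀ + (n/σ²)x̄)/τ_n.
Here τ₀ = 1/89.3 = 0.011198 and τ_data = 21/40.5 = 0.518519, so τ_n = 0.529717.
Rearranging for μ₀: μ₀ = (μ_n·τ_n − τ_data·x̄)/τ₀ = (11.6607·0.529717 − 0.518519·11.5) / 0.011198 = 0.213903/0.011198 ≈ 19.1.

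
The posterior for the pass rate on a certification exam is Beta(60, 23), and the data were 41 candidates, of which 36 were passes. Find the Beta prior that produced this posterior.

A Beta(a, b) prior with s successes and f failures in binomial data gives a Beta(a+s, b+f) posterior.
So a = 60 − 36 = 24 and b = 23 − 5 = 18.

Beta(24, 18)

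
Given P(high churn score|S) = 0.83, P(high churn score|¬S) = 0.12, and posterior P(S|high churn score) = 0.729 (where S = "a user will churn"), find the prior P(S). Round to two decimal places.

Bayes' rule in odds form gives O(S|E) = O(S)·[P(E|S)/P(E|¬S)], hence O(S) = O(S|E)/LR.
Posterior odds = 0.729/(1−0.729) = 2.6900. LR = 0.83/0.12 = 6.9167.
Prior odds = 2.6900/6.9167 = 0.3889, so P(S) = 0.3889/(1+0.3889) ≈ 0.28.

P(S) = 0.28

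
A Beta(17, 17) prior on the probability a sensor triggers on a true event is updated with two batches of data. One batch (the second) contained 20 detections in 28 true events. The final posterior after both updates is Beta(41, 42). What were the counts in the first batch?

Sequential conjugate updates are equivalent to a single update on the pooled data, so total successes = posterior α − prior α and total failures = posterior β − prior β.
Total across both batches: 41−17=24 detections, 42−17=25 misses.
Subtract the second batch: 24−20=4 detections and 25−8=17 misses.

4 detections and 17 misses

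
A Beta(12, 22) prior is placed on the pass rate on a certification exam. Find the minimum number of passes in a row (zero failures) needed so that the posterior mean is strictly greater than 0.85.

k = 113

After k passes and 0 failures the posterior is Beta(12+k, 22), with mean (12+k)/(12+22+k).
Set (12+k)/(34+k) > 0.85 and solve: k > (0.85·34 − 12)/(1 − 0.85) = 112.667.
The smallest integer exceeding 112.667 is 113.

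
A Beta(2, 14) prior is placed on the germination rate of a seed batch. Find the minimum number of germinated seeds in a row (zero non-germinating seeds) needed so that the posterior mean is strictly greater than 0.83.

k = 67

After k germinated seeds and 0 non-germinating seeds the posterior is Beta(2+k, 14), with mean (2+k)/(2+14+k).
Set (2+k)/(16+k) > 0.83 and solve: k > (0.83·16 − 2)/(1 − 0.83) = 66.353.
The smallest integer exceeding 66.353 is 67.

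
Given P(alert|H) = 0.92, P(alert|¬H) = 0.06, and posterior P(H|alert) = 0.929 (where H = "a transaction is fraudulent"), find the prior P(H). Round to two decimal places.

P(H) = 0.46

In odds form, posterior odds = prior odds × likelihood ratio, so prior odds = posterior odds ÷ LR.
Posterior odds = 0.929/(1−0.929) = 13.0845. LR = 0.92/0.06 = 15.3333.
Prior odds = 13.0845/15.3333 = 0.8533, so P(H) = 0.8533/(1+0.8533) ≈ 0.46.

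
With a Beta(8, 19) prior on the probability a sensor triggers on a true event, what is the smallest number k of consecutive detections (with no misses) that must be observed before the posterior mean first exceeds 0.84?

After k detections and 0 misses the posterior is Beta(8+k, 19), with mean (8+k)/(8+19+k).
Set (8+k)/(27+k) > 0.84 and solve: k > (0.84·27 − 8)/(1 − 0.84) = 91.750.
The smallest integer exceeding 91.750 is 92, and checking k=92: (100)/(119) = 0.8403 > 0.84.

k = 92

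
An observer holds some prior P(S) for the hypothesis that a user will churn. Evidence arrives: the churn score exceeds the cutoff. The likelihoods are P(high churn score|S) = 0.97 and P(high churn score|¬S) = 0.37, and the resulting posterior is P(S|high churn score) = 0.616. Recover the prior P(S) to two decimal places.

In odds form, posterior odds = prior odds × likelihood ratio, so prior odds = posterior odds ÷ LR.
Posterior odds = 0.616/(1−0.616) = 1.6042. LR = 0.97/0.37 = 2.6216.
Prior odds = 1.6042/2.6216 = 0.6119, so P(S) = 0.6119/(1+0.6119) ≈ 0.38.

P(S) = 0.38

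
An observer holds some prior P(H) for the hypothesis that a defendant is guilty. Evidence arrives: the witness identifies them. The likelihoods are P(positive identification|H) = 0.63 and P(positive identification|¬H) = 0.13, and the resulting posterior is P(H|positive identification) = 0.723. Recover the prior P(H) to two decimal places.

In odds form, posterior odds = prior odds × likelihood ratio, so prior odds = posterior odds ÷ LR.
Posterior odds = 0.723/(1−0.723) = 2.6101. LR = 0.63/0.13 = 4.8462.
Prior odds = 2.6101/4.8462 = 0.5386, so P(H) = 0.5386/(1+0.5386) ≈ 0.35.

P(H) = 0.35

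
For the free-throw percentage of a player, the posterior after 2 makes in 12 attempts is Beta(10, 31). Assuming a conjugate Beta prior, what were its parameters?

Under Beta–binomial conjugacy the posterior parameters are (α+s, β+f).
Subtract the data counts: 10−2=8, 31−10=21.

Beta(8, 21)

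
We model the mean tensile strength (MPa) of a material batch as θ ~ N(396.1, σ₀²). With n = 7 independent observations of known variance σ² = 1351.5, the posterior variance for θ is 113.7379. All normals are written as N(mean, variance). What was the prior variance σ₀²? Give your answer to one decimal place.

σ₀² = 276.8

For the Normal–Normal model with known σ², precisions add: τ_n = τ₀ + n/σ².
So 1/σ₀² = 1/113.7379 − 7/1351.5 = 0.008792 − 0.005179 = 0.003613.
Hence σ₀² = 1/0.003613 ≈ 276.8.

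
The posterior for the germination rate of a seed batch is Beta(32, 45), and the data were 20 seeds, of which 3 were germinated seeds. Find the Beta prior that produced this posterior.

A Beta(a, b) prior with s successes and f failures in binomial data gives a Beta(a+s, b+f) posterior.
Subtract the data counts: 32−3=29, 45−17=28.

Beta(29, 28)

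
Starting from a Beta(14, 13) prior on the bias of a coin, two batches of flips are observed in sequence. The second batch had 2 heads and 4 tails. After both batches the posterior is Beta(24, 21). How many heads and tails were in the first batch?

8 heads and 4 tails

Because Beta–binomial updating is additive in the counts, the combined data contributed (α_post−α_prior, β_post−β_prior) successes and failures.
Total across both batches: 24−14=10 heads, 21−13=8 tails.
Subtract the second batch: 10−2=8 heads and 8−4=4 tails.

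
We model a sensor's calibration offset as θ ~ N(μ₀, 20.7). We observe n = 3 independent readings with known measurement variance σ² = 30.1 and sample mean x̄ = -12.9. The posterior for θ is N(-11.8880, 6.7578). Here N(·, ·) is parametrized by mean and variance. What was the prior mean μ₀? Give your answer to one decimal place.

μ₀ = -9.8

The posterior mean is a precision-weighted average: μ_n = (τ₀μ₀ + τ_data·x̄)/(τ₀+τ_data), with τ₀=1/σ₀² and τ_data=n/σ².
Here τ₀ = 1/20.7 = 0.048309 and τ_data = 3/30.1 = 0.099668, so τ_n = 0.147977.
Rearranging for μ₀: μ₀ = (μ_n·τ_n − τ_data·x̄)/τ₀ = (-11.8880·0.147977 − 0.099668·-12.9) / 0.048309 = -0.473433/0.048309 ≈ -9.8.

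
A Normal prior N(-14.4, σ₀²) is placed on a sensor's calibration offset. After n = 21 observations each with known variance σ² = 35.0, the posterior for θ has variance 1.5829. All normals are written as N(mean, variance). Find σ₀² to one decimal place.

σ₀² = 31.5

For the Normal–Normal model with known σ², precisions add: τ_n = τ₀ + n/σ².
So 1/σ₀² = 1/1.5829 − 21/35.0 = 0.631752 − 0.600000 = 0.031752.
Hence σ₀² = 1/0.031752 ≈ 31.5.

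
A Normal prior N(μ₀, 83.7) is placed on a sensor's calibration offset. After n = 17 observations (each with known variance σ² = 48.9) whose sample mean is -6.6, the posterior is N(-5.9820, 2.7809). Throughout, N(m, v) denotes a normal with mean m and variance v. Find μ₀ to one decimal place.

With known observation variance, the Normal–Normal posterior has precision τ_n = τ₀ + n/σ² and mean μ_n = (τ₀μ₀ + (n/σ²)x̄)/τ_n.
Here τ₀ = 1/83.7 = 0.011947 and τ_data = 17/48.9 = 0.347648, so τ_n = 0.359595.
Rearranging for μ₀: μ₀ = (μ_n·τ_n − τ_data·x̄)/τ₀ = (-5.9820·0.359595 − 0.347648·-6.6) / 0.011947 = 0.143380/0.011947 ≈ 12.0.

μ₀ = 12.0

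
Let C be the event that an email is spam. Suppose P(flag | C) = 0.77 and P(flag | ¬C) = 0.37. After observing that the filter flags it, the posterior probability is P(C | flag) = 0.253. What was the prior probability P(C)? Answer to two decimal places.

Bayes' rule in odds form gives O(C|E) = O(C)·[P(E|C)/P(E|¬C)], hence O(C) = O(C|E)/LR.
Posterior odds = 0.253/(1−0.253) = 0.3387. LR = 0.77/0.37 = 2.0811.
Prior odds = 0.3387/2.0811 = 0.1628, so P(C) = 0.1628/(1+0.1628) ≈ 0.14.

P(C) = 0.14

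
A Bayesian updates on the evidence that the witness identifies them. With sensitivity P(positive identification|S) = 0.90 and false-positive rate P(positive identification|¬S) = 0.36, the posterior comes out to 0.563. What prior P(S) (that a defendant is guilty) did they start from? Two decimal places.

P(S) = 0.34

In odds form, posterior odds = prior odds × likelihood ratio, so prior odds = posterior odds ÷ LR.
Posterior odds = 0.563/(1−0.563) = 1.2883. LR = 0.90/0.36 = 2.5000.
Prior odds = 1.2883/2.5000 = 0.5153, so P(S) = 0.5153/(1+0.5153) ≈ 0.34.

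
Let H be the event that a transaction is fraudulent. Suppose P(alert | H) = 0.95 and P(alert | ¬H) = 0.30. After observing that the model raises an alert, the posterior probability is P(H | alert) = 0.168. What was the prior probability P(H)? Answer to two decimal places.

P(H) = 0.06

In odds form, posterior odds = prior odds × likelihood ratio, so prior odds = posterior odds ÷ LR.
Posterior odds = 0.168/(1−0.168) = 0.2019. LR = 0.95/0.30 = 3.1667.
Prior odds = 0.2019/3.1667 = 0.0638, so P(H) = 0.0638/(1+0.0638) ≈ 0.06.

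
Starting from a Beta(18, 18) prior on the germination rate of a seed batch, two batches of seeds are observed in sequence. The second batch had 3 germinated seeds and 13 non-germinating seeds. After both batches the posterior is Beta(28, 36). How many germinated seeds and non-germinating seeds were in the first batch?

Because Beta–binomial updating is additive in the counts, the combined data contributed (α_post−α_prior, β_post−β_prior) successes and failures.
Total across both batches: 28−18=10 germinated seeds, 36−18=18 non-germinating seeds.
Subtract the second batch: 10−3=7 germinated seeds and 18−13=5 non-germinating seeds.

7 germinated seeds and 5 non-germinating seeds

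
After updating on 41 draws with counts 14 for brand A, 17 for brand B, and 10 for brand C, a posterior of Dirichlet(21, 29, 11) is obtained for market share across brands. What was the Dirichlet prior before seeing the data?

Dirichlet(7, 12, 1)

For a Dirichlet(α) prior with multinomial counts c, the posterior is Dirichlet(α + c) componentwise.
Subtract each count from the matching posterior parameter: 21−14=7, 29−17=12, 11−10=1.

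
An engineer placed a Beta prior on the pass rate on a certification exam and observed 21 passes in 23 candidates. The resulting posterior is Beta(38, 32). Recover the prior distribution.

Beta(17, 30)

Under Beta–binomial conjugacy the posterior parameters are (a+s, b+f).
So a = 38 − 21 = 17 and b = 32 − 2 = 30.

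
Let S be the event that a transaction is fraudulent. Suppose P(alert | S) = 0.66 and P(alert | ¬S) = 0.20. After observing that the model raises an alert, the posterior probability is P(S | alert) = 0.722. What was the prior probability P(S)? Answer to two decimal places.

P(S) = 0.44

In odds form, posterior odds = prior odds × likelihood ratio, so prior odds = posterior odds ÷ LR.
Posterior odds = 0.722/(1−0.722) = 2.5971. LR = 0.66/0.20 = 3.3000.
Prior odds = 2.5971/3.3000 = 0.7870, so P(S) = 0.7870/(1+0.7870) ≈ 0.44.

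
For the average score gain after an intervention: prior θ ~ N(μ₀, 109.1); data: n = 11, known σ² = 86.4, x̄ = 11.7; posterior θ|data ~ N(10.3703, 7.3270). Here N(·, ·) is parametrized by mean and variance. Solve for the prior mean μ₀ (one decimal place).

μ₀ = -8.1

With known observation variance, the Normal–Normal posterior has precision τ_n = τ₀ + n/σ² and mean μ_n = (τ₀μ₀ + (n/σ²)x̄)/τ_n.
Here τ₀ = 1/109.1 = 0.009166 and τ_data = 11/86.4 = 0.127315, so τ_n = 0.136481.
Rearranging for μ₀: μ₀ = (μ_n·τ_n − τ_data·x̄)/τ₀ = (10.3703·0.136481 − 0.127315·11.7) / 0.009166 = -0.074237/0.009166 ≈ -8.1.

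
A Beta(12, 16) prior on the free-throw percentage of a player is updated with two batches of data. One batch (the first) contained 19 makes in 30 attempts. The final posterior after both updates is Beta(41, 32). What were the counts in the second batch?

10 makes and 5 misses

Because Beta–binomial updating is additive in the counts, the combined data contributed (α_post−α_prior, β_post−β_prior) successes and failures.
Total across both batches: 41−12=29 makes, 32−16=16 misses.
Subtract the first batch: 29−19=10 makes and 16−11=5 misses.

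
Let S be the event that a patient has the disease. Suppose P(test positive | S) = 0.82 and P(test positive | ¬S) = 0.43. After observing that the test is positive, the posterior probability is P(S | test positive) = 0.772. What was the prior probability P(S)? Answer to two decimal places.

P(S) = 0.64

Bayes' rule in odds form gives O(S|E) = O(S)·[P(E|S)/P(E|¬S)], hence O(S) = O(S|E)/LR.
Posterior odds = 0.772/(1−0.772) = 3.3860. LR = 0.82/0.43 = 1.9070.
Prior odds = 3.3860/1.9070 = 1.7756, so P(S) = 1.7756/(1+1.7756) ≈ 0.64.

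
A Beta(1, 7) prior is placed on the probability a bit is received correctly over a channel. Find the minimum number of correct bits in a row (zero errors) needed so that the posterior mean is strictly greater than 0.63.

k = 11

After k correct bits and 0 errors the posterior is Beta(1+k, 7), with mean (1+k)/(1+7+k).
Set (1+k)/(8+k) > 0.63 and solve: k > (0.63·8 − 1)/(1 − 0.63) = 10.919.
The smallest integer exceeding 10.919 is 11.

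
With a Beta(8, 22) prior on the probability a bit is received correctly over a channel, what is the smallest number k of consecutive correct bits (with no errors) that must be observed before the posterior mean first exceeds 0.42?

k = 8

After k correct bits and 0 errors the posterior is Beta(8+k, 22), with mean (8+k)/(8+22+k).
Set (8+k)/(30+k) > 0.42 and solve: k > (0.42·30 − 8)/(1 − 0.42) = 7.931.
The smallest integer exceeding 7.931 is 8.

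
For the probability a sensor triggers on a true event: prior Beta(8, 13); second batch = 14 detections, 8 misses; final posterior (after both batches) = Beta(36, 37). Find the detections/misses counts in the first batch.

Sequential conjugate updates are equivalent to a single update on the pooled data, so total successes = posterior α − prior α and total failures = posterior β − prior β.
Total across both batches: 36−8=28 detections, 37−13=24 misses.
Subtract the second batch: 28−14=14 detections and 24−8=16 misses.

14 detections and 16 misses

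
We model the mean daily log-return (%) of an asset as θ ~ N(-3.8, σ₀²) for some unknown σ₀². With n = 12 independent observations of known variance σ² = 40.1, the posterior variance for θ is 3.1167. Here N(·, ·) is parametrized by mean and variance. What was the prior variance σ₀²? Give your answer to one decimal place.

Posterior precision equals prior precision plus data precision: 1/σ_n² = 1/σ₀² + n/σ².
So 1/σ₀² = 1/3.1167 − 12/40.1 = 0.320852 − 0.299252 = 0.021600.
Hence σ₀² = 1/0.021600 ≈ 46.3.

σ₀² = 46.3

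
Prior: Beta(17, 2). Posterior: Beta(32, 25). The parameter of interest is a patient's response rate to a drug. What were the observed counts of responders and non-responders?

15 responders and 23 non-responders

A Beta(α, β) prior with s successes and f failures in binomial data gives a Beta(α+s, β+f) posterior.
Match parameters: s=32−17=15, f=25−2=23.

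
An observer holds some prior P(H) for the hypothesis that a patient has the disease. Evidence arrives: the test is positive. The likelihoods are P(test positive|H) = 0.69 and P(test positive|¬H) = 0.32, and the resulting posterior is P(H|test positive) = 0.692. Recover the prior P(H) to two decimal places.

In odds form, posterior odds = prior odds × likelihood ratio, so prior odds = posterior odds ÷ LR.
Posterior odds = 0.692/(1−0.692) = 2.2468. LR = 0.69/0.32 = 2.1562.
Prior odds = 2.2468/2.1562 = 1.0420, so P(H) = 1.0420/(1+1.0420) ≈ 0.51.

P(H) = 0.51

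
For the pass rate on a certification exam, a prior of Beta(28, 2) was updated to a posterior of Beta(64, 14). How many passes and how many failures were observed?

A Beta(a, b) prior with s successes and f failures in binomial data gives a Beta(a+s, b+f) posterior.
Match parameters: s=64−28=36, f=14−2=12.

36 passes and 12 failures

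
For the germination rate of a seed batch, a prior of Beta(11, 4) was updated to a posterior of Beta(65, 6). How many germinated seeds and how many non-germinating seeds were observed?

54 germinated seeds and 2 non-germinating seeds

Under Beta–binomial conjugacy the posterior parameters are (a+s, b+f).
So s = 65 − 11 = 54 and f = 6 − 4 = 2.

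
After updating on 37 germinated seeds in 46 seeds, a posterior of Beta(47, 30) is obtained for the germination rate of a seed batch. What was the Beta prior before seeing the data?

Beta(10, 21)

Beta is conjugate to the binomial likelihood: posterior = Beta(a+s, b+f).
Subtract the data counts: 47−37=10, 30−9=21.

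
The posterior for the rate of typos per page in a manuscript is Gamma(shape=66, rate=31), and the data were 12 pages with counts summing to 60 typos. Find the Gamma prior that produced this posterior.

A Gamma(α, β) prior (rate parametrization) on a Poisson rate with n observations summing to S gives posterior Gamma(α+S, β+n).
So α = 66 − 60 = 6 and β = 31 − 12 = 19.

Gamma(shape=6, rate=19)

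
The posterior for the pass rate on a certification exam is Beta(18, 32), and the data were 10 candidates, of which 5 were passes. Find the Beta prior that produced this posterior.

Under Beta–binomial conjugacy the posterior parameters are (α+s, β+f).
Subtract the data counts: 18−5=13, 32−5=27.

Beta(13, 27)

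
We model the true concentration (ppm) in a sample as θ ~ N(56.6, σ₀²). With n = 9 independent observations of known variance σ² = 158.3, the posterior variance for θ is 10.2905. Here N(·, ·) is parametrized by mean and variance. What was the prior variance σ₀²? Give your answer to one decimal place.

For the Normal–Normal model with known σ², precisions add: τ_n = τ₀ + n/σ².
So 1/σ₀² = 1/10.2905 − 9/158.3 = 0.097177 − 0.056854 = 0.040323.
Hence σ₀² = 1/0.040323 ≈ 24.8.

σ₀² = 24.8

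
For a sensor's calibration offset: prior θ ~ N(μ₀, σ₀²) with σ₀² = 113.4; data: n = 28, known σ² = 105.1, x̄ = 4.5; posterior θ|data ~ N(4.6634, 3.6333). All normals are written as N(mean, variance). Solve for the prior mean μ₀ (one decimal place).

The posterior mean is a precision-weighted average: μ_n = (τ₀μ₀ + τ_data·x̄)/(τ₀+τ_data), with τ₀=1/σ₀² and τ_data=n/σ².
Here τ₀ = 1/113.4 = 0.008818 and τ_data = 28/105.1 = 0.266413, so τ_n = 0.275231.
Rearranging for μ₀: μ₀ = (μ_n·τ_n − τ_data·x̄)/τ₀ = (4.6634·0.275231 − 0.266413·4.5) / 0.008818 = 0.084654/0.008818 ≈ 9.6.

μ₀ = 9.6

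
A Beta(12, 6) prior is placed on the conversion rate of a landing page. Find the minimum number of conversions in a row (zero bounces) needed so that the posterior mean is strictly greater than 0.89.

After k conversions and 0 bounces the posterior is Beta(12+k, 6), with mean (12+k)/(12+6+k).
Set (12+k)/(18+k) > 0.89 and solve: k > (0.89·18 − 12)/(1 − 0.89) = 36.545.
The smallest integer exceeding 36.545 is 37, and checking k=37: (49)/(55) = 0.8909 > 0.89.

k = 37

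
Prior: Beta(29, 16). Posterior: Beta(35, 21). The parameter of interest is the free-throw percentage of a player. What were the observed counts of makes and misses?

6 makes and 5 misses

A Beta(α, β) prior with s successes and f failures in binomial data gives a Beta(α+s, β+f) posterior.
So s = 35 − 29 = 6 and f = 21 − 16 = 5.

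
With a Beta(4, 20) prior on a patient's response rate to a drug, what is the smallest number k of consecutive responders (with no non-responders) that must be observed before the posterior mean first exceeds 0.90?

After k responders and 0 non-responders the posterior is Beta(4+k, 20), with mean (4+k)/(4+20+k).
Set (4+k)/(24+k) > 0.90 and solve: k > (0.90·24 − 4)/(1 − 0.90) = 176.000.
The smallest integer exceeding 176.000 is 177.

k = 177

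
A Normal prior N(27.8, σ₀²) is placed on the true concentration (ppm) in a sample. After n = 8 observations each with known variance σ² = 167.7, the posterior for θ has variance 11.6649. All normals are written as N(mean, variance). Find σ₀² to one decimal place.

σ₀² = 26.3

For the Normal–Normal model with known σ², precisions add: τ_n = τ₀ + n/σ².
So 1/σ₀² = 1/11.6649 − 8/167.7 = 0.085727 − 0.047704 = 0.038023.
Hence σ₀² = 1/0.038023 ≈ 26.3.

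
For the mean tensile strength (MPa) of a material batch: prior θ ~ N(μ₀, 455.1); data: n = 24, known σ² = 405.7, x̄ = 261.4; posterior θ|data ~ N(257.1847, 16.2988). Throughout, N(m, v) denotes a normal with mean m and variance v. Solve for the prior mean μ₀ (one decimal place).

μ₀ = 143.7

With known observation variance, the Normal–Normal posterior has precision τ_n = τ₀ + n/σ² and mean μ_n = (τ₀μ₀ + (n/σ²)x̄)/τ_n.
Here τ₀ = 1/455.1 = 0.002197 and τ_data = 24/405.7 = 0.059157, so τ_n = 0.061354.
Rearranging for μ₀: μ₀ = (μ_n·τ_n − τ_data·x̄)/τ₀ = (257.1847·0.061354 − 0.059157·261.4) / 0.002197 = 0.315670/0.002197 ≈ 143.7.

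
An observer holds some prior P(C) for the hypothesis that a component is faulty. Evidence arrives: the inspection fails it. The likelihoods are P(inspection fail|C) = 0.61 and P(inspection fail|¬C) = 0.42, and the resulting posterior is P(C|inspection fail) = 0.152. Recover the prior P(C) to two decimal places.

In odds form, posterior odds = prior odds × likelihood ratio, so prior odds = posterior odds ÷ LR.
Posterior odds = 0.152/(1−0.152) = 0.1792. LR = 0.61/0.42 = 1.4524.
Prior odds = 0.1792/1.4524 = 0.1234, so P(C) = 0.1234/(1+0.1234) ≈ 0.11.

P(C) = 0.11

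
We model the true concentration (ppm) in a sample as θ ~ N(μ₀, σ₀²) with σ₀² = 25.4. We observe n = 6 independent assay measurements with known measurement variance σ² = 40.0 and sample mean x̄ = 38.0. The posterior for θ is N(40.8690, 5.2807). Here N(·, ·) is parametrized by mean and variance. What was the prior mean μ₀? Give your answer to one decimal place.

The posterior mean is a precision-weighted average: μ_n = (τ₀μ₀ + τ_data·x̄)/(τ₀+τ_data), with τ₀=1/σ₀² and τ_data=n/σ².
Here τ₀ = 1/25.4 = 0.039370 and τ_data = 6/40.0 = 0.150000, so τ_n = 0.189370.
Rearranging for μ₀: μ₀ = (μ_n·τ_n − τ_data·x̄)/τ₀ = (40.8690·0.189370 − 0.150000·38.0) / 0.039370 = 2.039363/0.039370 ≈ 51.8.

μ₀ = 51.8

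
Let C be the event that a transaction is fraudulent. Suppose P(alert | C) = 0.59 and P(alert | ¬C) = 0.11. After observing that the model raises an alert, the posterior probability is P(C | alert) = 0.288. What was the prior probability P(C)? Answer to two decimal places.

Bayes' rule in odds form gives O(C|E) = O(C)·[P(E|C)/P(E|¬C)], hence O(C) = O(C|E)/LR.
Posterior odds = 0.288/(1−0.288) = 0.4045. LR = 0.59/0.11 = 5.3636.
Prior odds = 0.4045/5.3636 = 0.0754, so P(C) = 0.0754/(1+0.0754) ≈ 0.07.

P(C) = 0.07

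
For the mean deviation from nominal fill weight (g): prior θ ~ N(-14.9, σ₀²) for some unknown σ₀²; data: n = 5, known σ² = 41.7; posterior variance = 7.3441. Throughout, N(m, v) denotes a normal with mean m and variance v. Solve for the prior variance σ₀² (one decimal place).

Posterior precision equals prior precision plus data precision: 1/σ_n² = 1/σ₀² + n/σ².
So 1/σ₀² = 1/7.3441 − 5/41.7 = 0.136164 − 0.119904 = 0.016260.
Hence σ₀² = 1/0.016260 ≈ 61.5.

σ₀² = 61.5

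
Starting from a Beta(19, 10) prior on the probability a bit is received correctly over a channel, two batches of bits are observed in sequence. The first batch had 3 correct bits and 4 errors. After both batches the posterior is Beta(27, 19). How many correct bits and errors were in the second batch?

5 correct bits and 5 errors

Sequential conjugate updates are equivalent to a single update on the pooled data, so total successes = posterior α − prior α and total failures = posterior β − prior β.
Total across both batches: 27−19=8 correct bits, 19−10=9 errors.
Subtract the first batch: 8−3=5 correct bits and 9−4=5 errors.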